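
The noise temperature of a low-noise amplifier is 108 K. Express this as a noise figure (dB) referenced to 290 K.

F = 1 + T_e/T₀ = 1 + 108/290 = 1.37241
NF = 10 log₁₀(1.37241) = 1.37 dB

1.37 dB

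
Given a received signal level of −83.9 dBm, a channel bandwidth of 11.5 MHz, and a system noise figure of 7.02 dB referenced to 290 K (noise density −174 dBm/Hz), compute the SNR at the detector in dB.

Noise floor: N = −174 + 10 log₁₀(B) + NF
10 log₁₀(1.15×10⁷) = 70.61 dB
N = −174 + 70.61 + 7.02 = −96.37 dBm
SNR = P_sig − N = −83.9 − (−96.37) = 12.47 dB → 12.5 dB

12.5 dB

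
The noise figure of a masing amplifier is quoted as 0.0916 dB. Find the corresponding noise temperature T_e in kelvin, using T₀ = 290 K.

F = 10^(0.0916/10) = 1.02132
T_e = (F − 1)·T₀ = (1.02132 − 1) × 290 = 6.18 K

6.18 K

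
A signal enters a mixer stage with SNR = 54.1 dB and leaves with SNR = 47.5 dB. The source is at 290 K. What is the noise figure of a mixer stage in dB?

6.6 dB

NF (dB) = SNR_in(dB) − SNR_out(dB) when the source is at T₀
NF = 54.1 − 47.5 = 6.6 dB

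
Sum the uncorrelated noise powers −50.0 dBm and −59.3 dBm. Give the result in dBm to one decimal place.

−49.5 dBm

Convert to linear, add, convert back:
P₁ = 1.00×10⁻⁸ W, P₂ = 1.17×10⁻⁹ W
P_tot = 1.12×10⁻⁸ W → 10 log₁₀(P_tot / 10⁻³) = −49.5 dBm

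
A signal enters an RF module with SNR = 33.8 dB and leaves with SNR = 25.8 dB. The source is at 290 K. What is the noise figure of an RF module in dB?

NF (dB) = SNR_in(dB) − SNR_out(dB) when the source is at T₀
NF = 33.8 − 25.8 = 8.0 dB

8.0 dB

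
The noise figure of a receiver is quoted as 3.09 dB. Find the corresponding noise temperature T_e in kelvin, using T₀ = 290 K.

301 K

F = 10^(3.09/10) = 2.03704
T_e = (F − 1)·T₀ = (2.03704 − 1) × 290 = 301 K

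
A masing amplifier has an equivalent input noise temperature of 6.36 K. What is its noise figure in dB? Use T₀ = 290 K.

0.094 dB

F = 1 + T_e/T₀ = 1 + 6.36/290 = 1.02193
NF = 10 log₁₀(1.02193) = 0.094 dB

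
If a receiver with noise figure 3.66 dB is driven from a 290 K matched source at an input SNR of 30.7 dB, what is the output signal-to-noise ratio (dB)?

27.04 dB

By definition F = SNR_in/SNR_out, so in dB: SNR_out = SNR_in − NF
SNR_out = 30.7 − 3.66 = 27.04 dB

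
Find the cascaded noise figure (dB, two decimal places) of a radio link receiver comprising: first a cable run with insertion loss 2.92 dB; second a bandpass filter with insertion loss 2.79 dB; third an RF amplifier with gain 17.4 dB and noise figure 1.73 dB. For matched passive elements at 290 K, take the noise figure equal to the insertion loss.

7.44 dB

Convert to linear (a loss of L dB is a gain of −L dB): F_i = 10^(NF_i/10), G_i = 10^(G_i,dB/10)
  Stage 1: F_1 = 10^(2.92/10) = 1.959, G_1 = 10^(−2.92/10) = 0.5105
  Stage 2: F_2 = 10^(2.79/10) = 1.901, G_2 = 10^(−2.79/10) = 0.5260
  Stage 3: F_3 = 10^(1.73/10) = 1.489, G_3 = 10^(17.4/10) = 54.95
Friis cascade:
  F = 1.959 + (1.901 − 1)/0.5105 + (1.489 − 1)/0.2685 = 5.546
NF = 10 log₁₀(5.546) = 7.44 dB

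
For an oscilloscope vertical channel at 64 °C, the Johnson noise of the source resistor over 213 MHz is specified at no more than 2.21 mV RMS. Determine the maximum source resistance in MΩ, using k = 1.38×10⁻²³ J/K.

1.23 MΩ

T = 64 °C + 273.15 = 337.15 K
Johnson–Nyquist: V_n = √(4kTRB) ⇒ R = V_n² / (4kTB)
4kTB = 4 × 1.38×10⁻²³ × 337.15 × 2.13×10⁸ = 3.96×10⁻¹²
R = (2.21×10⁻³)² / 3.96×10⁻¹² = 1.23×10⁶ Ω = 1.23 MΩ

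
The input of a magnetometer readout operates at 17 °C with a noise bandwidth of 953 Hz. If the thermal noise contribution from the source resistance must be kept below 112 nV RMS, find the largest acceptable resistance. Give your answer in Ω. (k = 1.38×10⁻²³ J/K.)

822 Ω

T = 17 °C + 273.15 = 290.15 K
Johnson–Nyquist: V_n = √(4kTRB) ⇒ R = V_n² / (4kTB)
4kTB = 4 × 1.38×10⁻²³ × 290.15 × 9.53×10² = 1.53×10⁻¹⁷
R = (1.12×10⁻⁷)² / 1.53×10⁻¹⁷ = 8.22×10² Ω = 822 Ω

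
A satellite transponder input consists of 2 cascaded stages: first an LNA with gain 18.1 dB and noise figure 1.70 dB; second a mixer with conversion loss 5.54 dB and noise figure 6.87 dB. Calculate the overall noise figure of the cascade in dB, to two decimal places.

Convert to linear (a loss of L dB is a gain of −L dB): F_i = 10^(NF_i/10), G_i = 10^(G_i,dB/10)
  Stage 1: F_1 = 10^(1.70/10) = 1.479, G_1 = 10^(18.1/10) = 64.57
  Stage 2: F_2 = 10^(6.87/10) = 4.864, G_2 = 10^(−5.54/10) = 0.2793
Friis cascade:
  F = 1.479 + (4.864 − 1)/64.57 = 1.539
NF = 10 log₁₀(1.539) = 1.87 dB

1.87 dB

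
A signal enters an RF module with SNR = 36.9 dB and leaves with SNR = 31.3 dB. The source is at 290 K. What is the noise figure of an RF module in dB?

NF (dB) = SNR_in(dB) − SNR_out(dB) when the source is at T₀
NF = 36.9 − 31.3 = 5.6 dB

5.6 dB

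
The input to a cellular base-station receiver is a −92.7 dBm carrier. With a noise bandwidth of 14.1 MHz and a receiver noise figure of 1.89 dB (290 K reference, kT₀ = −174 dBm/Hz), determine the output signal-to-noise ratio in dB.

Noise floor: N = −174 + 10 log₁₀(B) + NF
10 log₁₀(1.41×10⁷) = 71.49 dB
N = −174 + 71.49 + 1.89 = −100.62 dBm
SNR = P_sig − N = −92.7 − (−100.62) = 7.92 dB → 7.9 dB

7.9 dB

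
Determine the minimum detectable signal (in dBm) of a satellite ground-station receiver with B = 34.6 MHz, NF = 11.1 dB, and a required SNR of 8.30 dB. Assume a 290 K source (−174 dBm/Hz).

Sensitivity = −174 + 10 log₁₀(B) + NF + SNR_min
= −174 + 75.39 + 11.1 + 8.30
= −79.21 dBm → −79.2 dBm

−79.2 dBm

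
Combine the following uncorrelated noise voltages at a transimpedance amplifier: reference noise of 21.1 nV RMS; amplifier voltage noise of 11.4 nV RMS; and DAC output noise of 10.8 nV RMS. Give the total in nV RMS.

26.3 nV

Uncorrelated sources add in power (mean-square): V_tot = √(ΣV_i²)
V_tot = √[(2.11×10⁻⁸)² + (1.14×10⁻⁸)² + (1.08×10⁻⁸)²] = 2.63×10⁻⁸ V = 26.3 nV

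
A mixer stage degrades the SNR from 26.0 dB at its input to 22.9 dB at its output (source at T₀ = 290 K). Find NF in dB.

3.1 dB

NF (dB) = SNR_in(dB) − SNR_out(dB) when the source is at T₀
NF = 26.0 − 22.9 = 3.1 dB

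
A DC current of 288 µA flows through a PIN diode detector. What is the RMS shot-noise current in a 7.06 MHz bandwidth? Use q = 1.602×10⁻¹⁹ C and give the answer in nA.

I_n = √(2qI·B)
2qI·B = 2 × 1.602×10⁻¹⁹ × 2.88×10⁻⁴ × 7.06×10⁶ = 6.51×10⁻¹⁶ A²
I_n = √(6.51×10⁻¹⁶) = 2.55×10⁻⁸ A = 25.5 nA

25.5 nA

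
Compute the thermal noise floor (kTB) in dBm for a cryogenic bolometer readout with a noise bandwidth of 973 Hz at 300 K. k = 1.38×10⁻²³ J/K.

P_n = kTB = 1.38×10⁻²³ × 300 × 9.73×10² = 4.03×10⁻¹⁸ W
In dBm: 10 log₁₀(4.03×10⁻¹⁸ / 10⁻³) = −143.9 dBm

−143.9 dBm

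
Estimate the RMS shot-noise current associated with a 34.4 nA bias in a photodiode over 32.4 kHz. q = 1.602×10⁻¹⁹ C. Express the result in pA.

I_n = √(2qI·B)
2qI·B = 2 × 1.602×10⁻¹⁹ × 3.44×10⁻⁸ × 3.24×10⁴ = 3.57×10⁻²² A²
I_n = √(3.57×10⁻²²) = 1.89×10⁻¹¹ A = 18.9 pA

18.9 pA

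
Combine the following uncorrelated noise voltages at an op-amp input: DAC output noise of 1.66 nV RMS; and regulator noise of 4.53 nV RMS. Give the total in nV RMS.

Uncorrelated sources add in power (mean-square): V_tot = √(ΣV_i²)
V_tot = √[(1.66×10⁻⁹)² + (4.53×10⁻⁹)²] = 4.82×10⁻⁹ V = 4.82 nV

4.82 nV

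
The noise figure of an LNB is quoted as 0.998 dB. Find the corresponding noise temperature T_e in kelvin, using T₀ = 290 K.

74.9 K

F = 10^(0.998/10) = 1.25835
T_e = (F − 1)·T₀ = (1.25835 − 1) × 290 = 74.9 K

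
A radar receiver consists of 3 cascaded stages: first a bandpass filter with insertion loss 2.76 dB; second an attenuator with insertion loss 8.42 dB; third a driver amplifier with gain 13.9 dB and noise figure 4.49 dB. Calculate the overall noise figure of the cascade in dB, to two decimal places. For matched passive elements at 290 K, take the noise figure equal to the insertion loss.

Convert to linear (a loss of L dB is a gain of −L dB): F_i = 10^(NF_i/10), G_i = 10^(G_i,dB/10)
  Stage 1: F_1 = 10^(2.76/10) = 1.888, G_1 = 10^(−2.76/10) = 0.5297
  Stage 2: F_2 = 10^(8.42/10) = 6.950, G_2 = 10^(−8.42/10) = 0.1439
  Stage 3: F_3 = 10^(4.49/10) = 2.812, G_3 = 10^(13.9/10) = 24.55
Friis cascade:
  F = 1.888 + (6.950 − 1)/0.5297 + (2.812 − 1)/0.07621 = 36.90
NF = 10 log₁₀(36.90) = 15.67 dB

15.67 dB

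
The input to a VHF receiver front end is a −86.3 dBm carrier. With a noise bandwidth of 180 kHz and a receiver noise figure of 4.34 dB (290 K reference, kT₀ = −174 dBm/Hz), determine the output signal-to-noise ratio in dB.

Noise floor: N = −174 + 10 log₁₀(B) + NF
10 log₁₀(1.80×10⁵) = 52.55 dB
N = −174 + 52.55 + 4.34 = −117.11 dBm
SNR = P_sig − N = −86.3 − (−117.11) = 30.81 dB → 30.8 dB

30.8 dB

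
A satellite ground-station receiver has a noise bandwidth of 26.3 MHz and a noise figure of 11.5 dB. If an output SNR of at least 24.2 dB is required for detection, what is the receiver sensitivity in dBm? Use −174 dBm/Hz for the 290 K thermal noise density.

−64.1 dBm

Sensitivity = −174 + 10 log₁₀(B) + NF + SNR_min
= −174 + 74.2 + 11.5 + 24.2
= −64.1 dBm → −64.1 dBm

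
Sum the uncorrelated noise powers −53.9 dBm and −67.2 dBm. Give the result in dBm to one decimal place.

−53.7 dBm

Convert to linear, add, convert back:
P₁ = 4.07×10⁻⁹ W, P₂ = 1.91×10⁻¹⁰ W
P_tot = 4.26×10⁻⁹ W → 10 log₁₀(P_tot / 10⁻³) = −53.7 dBm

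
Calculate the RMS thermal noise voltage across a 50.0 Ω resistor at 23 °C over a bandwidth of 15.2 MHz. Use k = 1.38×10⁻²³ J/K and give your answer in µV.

T = 23 °C + 273.15 = 296.15 K
V_n = √(4kTRB)
4kTRB = 4 × 1.38×10⁻²³ × 296.15 × 5.00×10¹ × 1.52×10⁷ = 1.24×10⁻¹¹ V²
V_n = √(1.24×10⁻¹¹) = 3.52×10⁻⁶ V = 3.52 µV

3.52 µV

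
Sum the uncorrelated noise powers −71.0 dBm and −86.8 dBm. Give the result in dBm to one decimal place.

−70.9 dBm

Convert to linear, add, convert back:
P₁ = 7.94×10⁻¹¹ W, P₂ = 2.09×10⁻¹² W
P_tot = 8.15×10⁻¹¹ W → 10 log₁₀(P_tot / 10⁻³) = −70.9 dBm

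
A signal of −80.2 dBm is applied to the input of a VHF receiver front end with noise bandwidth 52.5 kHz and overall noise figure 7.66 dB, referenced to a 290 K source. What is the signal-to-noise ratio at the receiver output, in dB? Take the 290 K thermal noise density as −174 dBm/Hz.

Noise floor: N = −174 + 10 log₁₀(B) + NF
10 log₁₀(5.25×10⁴) = 47.2 dB
N = −174 + 47.2 + 7.66 = −119.14 dBm
SNR = P_sig − N = −80.2 − (−119.14) = 38.94 dB → 38.9 dB

38.9 dB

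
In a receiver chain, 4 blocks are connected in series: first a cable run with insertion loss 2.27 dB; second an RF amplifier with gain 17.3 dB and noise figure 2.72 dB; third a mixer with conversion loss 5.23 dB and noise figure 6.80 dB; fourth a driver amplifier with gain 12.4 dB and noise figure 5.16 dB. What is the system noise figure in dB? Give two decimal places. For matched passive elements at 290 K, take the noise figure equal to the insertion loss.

5.46 dB

Convert to linear (a loss of L dB is a gain of −L dB): F_i = 10^(NF_i/10), G_i = 10^(G_i,dB/10)
  Stage 1: F_1 = 10^(2.27/10) = 1.687, G_1 = 10^(−2.27/10) = 0.5929
  Stage 2: F_2 = 10^(2.72/10) = 1.871, G_2 = 10^(17.3/10) = 53.70
  Stage 3: F_3 = 10^(6.80/10) = 4.786, G_3 = 10^(−5.23/10) = 0.2999
  Stage 4: F_4 = 10^(5.16/10) = 3.281, G_4 = 10^(12.4/10) = 17.38
Friis cascade:
  F = 1.687 + (1.871 − 1)/0.5929 + (4.786 − 1)/31.84 + (3.281 − 1)/9.550 = 3.513
NF = 10 log₁₀(3.513) = 5.46 dB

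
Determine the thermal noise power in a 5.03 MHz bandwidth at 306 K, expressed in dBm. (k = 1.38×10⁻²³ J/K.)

P_n = kTB = 1.38×10⁻²³ × 306 × 5.03×10⁶ = 2.12×10⁻¹⁴ W
In dBm: 10 log₁₀(2.12×10⁻¹⁴ / 10⁻³) = −106.7 dBm

−106.7 dBm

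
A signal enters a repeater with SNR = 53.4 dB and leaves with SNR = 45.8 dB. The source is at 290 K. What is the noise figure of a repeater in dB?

NF (dB) = SNR_in(dB) − SNR_out(dB) when the source is at T₀
NF = 53.4 − 45.8 = 7.6 dB

7.6 dB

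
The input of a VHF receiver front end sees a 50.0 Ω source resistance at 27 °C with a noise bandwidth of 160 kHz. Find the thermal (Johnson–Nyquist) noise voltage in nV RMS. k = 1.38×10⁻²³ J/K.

T = 27 °C + 273.15 = 300.15 K
V_n = √(4kTRB)
4kTRB = 4 × 1.38×10⁻²³ × 300.15 × 5.00×10¹ × 1.60×10⁵ = 1.33×10⁻¹³ V²
V_n = √(1.33×10⁻¹³) = 3.64×10⁻⁷ V = 364 nV

364 nV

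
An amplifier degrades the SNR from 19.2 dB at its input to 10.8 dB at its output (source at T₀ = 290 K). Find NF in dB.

8.4 dB

NF (dB) = SNR_in(dB) − SNR_out(dB) when the source is at T₀
NF = 19.2 − 10.8 = 8.4 dB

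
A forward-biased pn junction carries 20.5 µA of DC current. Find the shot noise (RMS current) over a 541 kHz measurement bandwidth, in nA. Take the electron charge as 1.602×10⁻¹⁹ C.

I_n = √(2qI·B)
2qI·B = 2 × 1.602×10⁻¹⁹ × 2.05×10⁻⁵ × 5.41×10⁵ = 3.55×10⁻¹⁸ A²
I_n = √(3.55×10⁻¹⁸) = 1.89×10⁻⁹ A = 1.89 nA

1.89 nA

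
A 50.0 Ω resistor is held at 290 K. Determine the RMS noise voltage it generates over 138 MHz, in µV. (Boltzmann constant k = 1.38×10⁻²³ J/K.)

V_n = √(4kTRB)
4kTRB = 4 × 1.38×10⁻²³ × 290 × 5.00×10¹ × 1.38×10⁸ = 1.10×10⁻¹⁰ V²
V_n = √(1.10×10⁻¹⁰) = 1.05×10⁻⁵ V = 10.5 µV

10.5 µV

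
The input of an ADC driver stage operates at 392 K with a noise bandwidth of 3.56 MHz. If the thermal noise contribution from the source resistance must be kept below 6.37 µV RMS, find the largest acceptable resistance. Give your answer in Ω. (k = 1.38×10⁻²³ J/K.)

527 Ω

Johnson–Nyquist: V_n = √(4kTRB) ⇒ R = V_n² / (4kTB)
4kTB = 4 × 1.38×10⁻²³ × 392 × 3.56×10⁶ = 7.70×10⁻¹⁴
R = (6.37×10⁻⁶)² / 7.70×10⁻¹⁴ = 5.27×10² Ω = 527 Ω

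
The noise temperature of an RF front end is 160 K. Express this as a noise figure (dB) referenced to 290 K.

1.91 dB

F = 1 + T_e/T₀ = 1 + 160/290 = 1.55172
NF = 10 log₁₀(1.55172) = 1.91 dB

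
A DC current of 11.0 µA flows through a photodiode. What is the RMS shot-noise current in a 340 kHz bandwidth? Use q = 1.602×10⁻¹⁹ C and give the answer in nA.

I_n = √(2qI·B)
2qI·B = 2 × 1.602×10⁻¹⁹ × 1.10×10⁻⁵ × 3.40×10⁵ = 1.20×10⁻¹⁸ A²
I_n = √(1.20×10⁻¹⁸) = 1.09×10⁻⁹ A = 1.09 nA

1.09 nA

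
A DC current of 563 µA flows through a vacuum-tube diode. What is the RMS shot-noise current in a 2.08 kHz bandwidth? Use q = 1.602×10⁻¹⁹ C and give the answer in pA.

613 pA

I_n = √(2qI·B)
2qI·B = 2 × 1.602×10⁻¹⁹ × 5.63×10⁻⁴ × 2.08×10³ = 3.75×10⁻¹⁹ A²
I_n = √(3.75×10⁻¹⁹) = 6.13×10⁻¹⁰ A = 613 pA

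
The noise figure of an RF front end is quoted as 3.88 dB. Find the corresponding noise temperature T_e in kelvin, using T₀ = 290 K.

419 K

F = 10^(3.88/10) = 2.44343
T_e = (F − 1)·T₀ = (2.44343 − 1) × 290 = 419 K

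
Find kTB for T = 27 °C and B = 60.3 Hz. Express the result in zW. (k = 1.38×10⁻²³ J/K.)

250 zW

T = 27 °C + 273.15 = 300.15 K
P_n = kTB = 1.38×10⁻²³ × 300.15 × 6.03×10¹ = 2.50×10⁻¹⁹ W = 250 zW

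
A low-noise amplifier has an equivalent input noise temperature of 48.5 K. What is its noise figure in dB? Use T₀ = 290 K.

0.672 dB

F = 1 + T_e/T₀ = 1 + 48.5/290 = 1.16724
NF = 10 log₁₀(1.16724) = 0.672 dB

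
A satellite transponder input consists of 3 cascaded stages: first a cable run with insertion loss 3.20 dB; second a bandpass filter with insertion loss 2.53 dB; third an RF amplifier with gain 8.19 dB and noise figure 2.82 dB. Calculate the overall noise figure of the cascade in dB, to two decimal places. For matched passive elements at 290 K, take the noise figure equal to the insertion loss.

8.55 dB

Convert to linear (a loss of L dB is a gain of −L dB): F_i = 10^(NF_i/10), G_i = 10^(G_i,dB/10)
  Stage 1: F_1 = 10^(3.20/10) = 2.089, G_1 = 10^(−3.20/10) = 0.4786
  Stage 2: F_2 = 10^(2.53/10) = 1.791, G_2 = 10^(−2.53/10) = 0.5585
  Stage 3: F_3 = 10^(2.82/10) = 1.914, G_3 = 10^(8.19/10) = 6.592
Friis cascade:
  F = 2.089 + (1.791 − 1)/0.4786 + (1.914 − 1)/0.2673 = 7.161
NF = 10 log₁₀(7.161) = 8.55 dB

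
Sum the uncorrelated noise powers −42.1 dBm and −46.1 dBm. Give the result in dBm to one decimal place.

−40.6 dBm

Convert to linear, add, convert back:
P₁ = 6.17×10⁻⁸ W, P₂ = 2.45×10⁻⁸ W
P_tot = 8.62×10⁻⁸ W → 10 log₁₀(P_tot / 10⁻³) = −40.6 dBm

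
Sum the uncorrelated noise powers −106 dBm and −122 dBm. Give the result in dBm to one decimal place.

Convert to linear, add, convert back:
P₁ = 2.51×10⁻¹⁴ W, P₂ = 6.31×10⁻¹⁶ W
P_tot = 2.57×10⁻¹⁴ W → 10 log₁₀(P_tot / 10⁻³) = −105.9 dBm

−105.9 dBm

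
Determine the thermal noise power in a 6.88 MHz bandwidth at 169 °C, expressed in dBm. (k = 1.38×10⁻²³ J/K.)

−103.8 dBm

T = 169 °C + 273.15 = 442.15 K
P_n = kTB = 1.38×10⁻²³ × 442.15 × 6.88×10⁶ = 4.20×10⁻¹⁴ W
In dBm: 10 log₁₀(4.20×10⁻¹⁴ / 10⁻³) = −103.8 dBm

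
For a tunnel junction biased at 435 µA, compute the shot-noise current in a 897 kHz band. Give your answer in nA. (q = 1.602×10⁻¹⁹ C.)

I_n = √(2qI·B)
2qI·B = 2 × 1.602×10⁻¹⁹ × 4.35×10⁻⁴ × 8.97×10⁵ = 1.25×10⁻¹⁶ A²
I_n = √(1.25×10⁻¹⁶) = 1.12×10⁻⁸ A = 11.2 nA

11.2 nA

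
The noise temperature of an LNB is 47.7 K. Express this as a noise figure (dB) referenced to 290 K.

F = 1 + T_e/T₀ = 1 + 47.7/290 = 1.16448
NF = 10 log₁₀(1.16448) = 0.661 dB

0.661 dB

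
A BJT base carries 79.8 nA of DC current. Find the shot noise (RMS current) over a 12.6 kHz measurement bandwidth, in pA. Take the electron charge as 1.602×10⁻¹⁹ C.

I_n = √(2qI·B)
2qI·B = 2 × 1.602×10⁻¹⁹ × 7.98×10⁻⁸ × 1.26×10⁴ = 3.22×10⁻²² A²
I_n = √(3.22×10⁻²²) = 1.79×10⁻¹¹ A = 17.9 pA

17.9 pA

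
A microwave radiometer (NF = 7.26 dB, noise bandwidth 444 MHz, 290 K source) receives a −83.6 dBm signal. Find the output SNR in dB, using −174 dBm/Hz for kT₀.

−3.3 dB

Noise floor: N = −174 + 10 log₁₀(B) + NF
10 log₁₀(4.44×10⁸) = 86.47 dB
N = −174 + 86.47 + 7.26 = −80.27 dBm
SNR = P_sig − N = −83.6 − (−80.27) = −3.33 dB → −3.3 dB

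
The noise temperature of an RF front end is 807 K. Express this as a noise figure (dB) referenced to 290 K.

F = 1 + T_e/T₀ = 1 + 807/290 = 3.78276
NF = 10 log₁₀(3.78276) = 5.78 dB

5.78 dB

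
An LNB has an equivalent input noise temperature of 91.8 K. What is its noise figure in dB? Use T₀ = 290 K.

1.19 dB

F = 1 + T_e/T₀ = 1 + 91.8/290 = 1.31655
NF = 10 log₁₀(1.31655) = 1.19 dB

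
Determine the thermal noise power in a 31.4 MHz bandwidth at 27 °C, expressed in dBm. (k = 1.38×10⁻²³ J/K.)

−98.9 dBm

T = 27 °C + 273.15 = 300.15 K
P_n = kTB = 1.38×10⁻²³ × 300.15 × 3.14×10⁷ = 1.30×10⁻¹³ W
In dBm: 10 log₁₀(1.30×10⁻¹³ / 10⁻³) = −98.9 dBm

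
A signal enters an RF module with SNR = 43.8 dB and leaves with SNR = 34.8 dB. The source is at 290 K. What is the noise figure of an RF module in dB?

NF (dB) = SNR_in(dB) − SNR_out(dB) when the source is at T₀
NF = 43.8 − 34.8 = 9.0 dB

9.0 dB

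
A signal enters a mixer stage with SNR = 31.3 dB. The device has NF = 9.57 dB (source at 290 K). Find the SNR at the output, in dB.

21.73 dB

By definition F = SNR_in/SNR_out, so in dB: SNR_out = SNR_in − NF
SNR_out = 31.3 − 9.57 = 21.73 dB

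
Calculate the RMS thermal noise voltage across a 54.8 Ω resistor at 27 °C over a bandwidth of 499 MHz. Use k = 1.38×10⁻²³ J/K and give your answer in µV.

T = 27 °C + 273.15 = 300.15 K
V_n = √(4kTRB)
4kTRB = 4 × 1.38×10⁻²³ × 300.15 × 5.48×10¹ × 4.99×10⁸ = 4.53×10⁻¹⁰ V²
V_n = √(4.53×10⁻¹⁰) = 2.13×10⁻⁵ V = 21.3 µV

21.3 µV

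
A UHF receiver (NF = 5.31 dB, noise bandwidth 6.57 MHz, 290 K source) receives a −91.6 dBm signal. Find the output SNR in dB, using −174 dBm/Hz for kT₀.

Noise floor: N = −174 + 10 log₁₀(B) + NF
10 log₁₀(6.57×10⁶) = 68.18 dB
N = −174 + 68.18 + 5.31 = −100.51 dBm
SNR = P_sig − N = −91.6 − (−100.51) = 8.91 dB → 8.9 dB

8.9 dB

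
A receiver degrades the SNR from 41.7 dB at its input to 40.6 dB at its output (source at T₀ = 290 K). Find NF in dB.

1.1 dB

NF (dB) = SNR_in(dB) − SNR_out(dB) when the source is at T₀
NF = 41.7 − 40.6 = 1.1 dB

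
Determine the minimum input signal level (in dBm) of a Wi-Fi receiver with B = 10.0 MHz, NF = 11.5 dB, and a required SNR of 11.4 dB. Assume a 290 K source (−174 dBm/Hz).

−81.1 dBm

Sensitivity = −174 + 10 log₁₀(B) + NF + SNR_min
= −174 + 70 + 11.5 + 11.4
= −81.1 dBm → −81.1 dBm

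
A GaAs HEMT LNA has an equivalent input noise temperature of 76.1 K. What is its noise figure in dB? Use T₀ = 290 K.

1.01 dB

F = 1 + T_e/T₀ = 1 + 76.1/290 = 1.26241
NF = 10 log₁₀(1.26241) = 1.01 dB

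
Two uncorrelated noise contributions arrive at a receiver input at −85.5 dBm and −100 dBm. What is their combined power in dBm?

Convert to linear, add, convert back:
P₁ = 2.82×10⁻¹² W, P₂ = 1.00×10⁻¹³ W
P_tot = 2.92×10⁻¹² W → 10 log₁₀(P_tot / 10⁻³) = −85.3 dBm

−85.3 dBm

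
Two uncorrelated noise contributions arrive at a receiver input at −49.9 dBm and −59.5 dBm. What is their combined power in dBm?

−49.4 dBm

Convert to linear, add, convert back:
P₁ = 1.02×10⁻⁸ W, P₂ = 1.12×10⁻⁹ W
P_tot = 1.14×10⁻⁸ W → 10 log₁₀(P_tot / 10⁻³) = −49.4 dBm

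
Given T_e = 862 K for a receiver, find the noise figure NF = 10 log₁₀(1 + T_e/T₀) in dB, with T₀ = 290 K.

5.99 dB

F = 1 + T_e/T₀ = 1 + 862/290 = 3.97241
NF = 10 log₁₀(3.97241) = 5.99 dB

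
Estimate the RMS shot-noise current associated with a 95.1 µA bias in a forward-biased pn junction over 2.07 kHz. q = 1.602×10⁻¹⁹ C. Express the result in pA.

251 pA

I_n = √(2qI·B)
2qI·B = 2 × 1.602×10⁻¹⁹ × 9.51×10⁻⁵ × 2.07×10³ = 6.31×10⁻²⁰ A²
I_n = √(6.31×10⁻²⁰) = 2.51×10⁻¹⁰ A = 251 pA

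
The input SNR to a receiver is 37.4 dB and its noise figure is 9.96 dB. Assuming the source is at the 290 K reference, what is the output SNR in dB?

27.44 dB

By definition F = SNR_in/SNR_out, so in dB: SNR_out = SNR_in − NF
SNR_out = 37.4 − 9.96 = 27.44 dB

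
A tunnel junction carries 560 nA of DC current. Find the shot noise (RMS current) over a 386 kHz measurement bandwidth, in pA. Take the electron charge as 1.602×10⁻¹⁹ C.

263 pA

I_n = √(2qI·B)
2qI·B = 2 × 1.602×10⁻¹⁹ × 5.60×10⁻⁷ × 3.86×10⁵ = 6.93×10⁻²⁰ A²
I_n = √(6.93×10⁻²⁰) = 2.63×10⁻¹⁰ A = 263 pA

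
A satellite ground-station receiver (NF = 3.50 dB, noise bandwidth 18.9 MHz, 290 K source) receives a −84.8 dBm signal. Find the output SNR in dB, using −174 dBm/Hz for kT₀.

12.9 dB

Noise floor: N = −174 + 10 log₁₀(B) + NF
10 log₁₀(1.89×10⁷) = 72.76 dB
N = −174 + 72.76 + 3.50 = −97.74 dBm
SNR = P_sig − N = −84.8 − (−97.74) = 12.94 dB → 12.9 dB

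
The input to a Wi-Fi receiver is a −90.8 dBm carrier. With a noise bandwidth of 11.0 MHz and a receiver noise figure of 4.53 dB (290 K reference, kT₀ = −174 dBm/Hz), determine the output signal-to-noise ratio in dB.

8.3 dB

Noise floor: N = −174 + 10 log₁₀(B) + NF
10 log₁₀(1.10×10⁷) = 70.41 dB
N = −174 + 70.41 + 4.53 = −99.06 dBm
SNR = P_sig − N = −90.8 − (−99.06) = 8.26 dB → 8.3 dB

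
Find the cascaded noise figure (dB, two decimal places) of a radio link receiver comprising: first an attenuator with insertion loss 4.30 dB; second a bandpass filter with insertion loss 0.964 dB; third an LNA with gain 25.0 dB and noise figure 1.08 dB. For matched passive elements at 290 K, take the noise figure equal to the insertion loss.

6.34 dB

Convert to linear (a loss of L dB is a gain of −L dB): F_i = 10^(NF_i/10), G_i = 10^(G_i,dB/10)
  Stage 1: F_1 = 10^(4.30/10) = 2.692, G_1 = 10^(−4.30/10) = 0.3715
  Stage 2: F_2 = 10^(0.964/10) = 1.249, G_2 = 10^(−0.964/10) = 0.8009
  Stage 3: F_3 = 10^(1.08/10) = 1.282, G_3 = 10^(25.0/10) = 316.2
Friis cascade:
  F = 2.692 + (1.249 − 1)/0.3715 + (1.282 − 1)/0.2976 = 4.309
NF = 10 log₁₀(4.309) = 6.34 dB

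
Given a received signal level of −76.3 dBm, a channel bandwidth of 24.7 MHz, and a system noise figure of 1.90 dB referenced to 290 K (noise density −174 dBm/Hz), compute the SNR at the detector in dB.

Noise floor: N = −174 + 10 log₁₀(B) + NF
10 log₁₀(2.47×10⁷) = 73.93 dB
N = −174 + 73.93 + 1.90 = −98.17 dBm
SNR = P_sig − N = −76.3 − (−98.17) = 21.87 dB → 21.9 dB

21.9 dB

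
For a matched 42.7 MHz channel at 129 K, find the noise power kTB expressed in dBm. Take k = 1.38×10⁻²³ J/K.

−101.2 dBm

P_n = kTB = 1.38×10⁻²³ × 129 × 4.27×10⁷ = 7.60×10⁻¹⁴ W
In dBm: 10 log₁₀(7.60×10⁻¹⁴ / 10⁻³) = −101.2 dBm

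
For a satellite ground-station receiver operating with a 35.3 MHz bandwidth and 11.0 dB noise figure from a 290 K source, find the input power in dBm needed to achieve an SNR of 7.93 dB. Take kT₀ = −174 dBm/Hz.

−79.6 dBm

Sensitivity = −174 + 10 log₁₀(B) + NF + SNR_min
= −174 + 75.48 + 11.0 + 7.93
= −79.59 dBm → −79.6 dBm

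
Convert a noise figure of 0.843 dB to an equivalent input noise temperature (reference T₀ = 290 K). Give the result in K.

F = 10^(0.843/10) = 1.21423
T_e = (F − 1)·T₀ = (1.21423 − 1) × 290 = 62.1 K

62.1 K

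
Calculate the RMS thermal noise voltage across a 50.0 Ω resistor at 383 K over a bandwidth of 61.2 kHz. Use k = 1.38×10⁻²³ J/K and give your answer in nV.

254 nV

V_n = √(4kTRB)
4kTRB = 4 × 1.38×10⁻²³ × 383 × 5.00×10¹ × 6.12×10⁴ = 6.47×10⁻¹⁴ V²
V_n = √(6.47×10⁻¹⁴) = 2.54×10⁻⁷ V = 254 nV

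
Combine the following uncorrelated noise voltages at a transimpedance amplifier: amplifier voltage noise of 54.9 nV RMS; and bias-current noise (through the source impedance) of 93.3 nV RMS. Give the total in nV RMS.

108 nV

Uncorrelated sources add in power (mean-square): V_tot = √(ΣV_i²)
V_tot = √[(5.49×10⁻⁸)² + (9.33×10⁻⁸)²] = 1.08×10⁻⁷ V = 108 nV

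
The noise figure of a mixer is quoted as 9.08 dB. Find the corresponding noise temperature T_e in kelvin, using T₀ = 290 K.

2056 K

F = 10^(9.08/10) = 8.09096
T_e = (F − 1)·T₀ = (8.09096 − 1) × 290 = 2056 K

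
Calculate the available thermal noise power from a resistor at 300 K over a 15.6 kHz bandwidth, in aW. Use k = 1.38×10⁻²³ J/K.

P_n = kTB = 1.38×10⁻²³ × 300 × 1.56×10⁴ = 6.46×10⁻¹⁷ W = 64.6 aW

64.6 aW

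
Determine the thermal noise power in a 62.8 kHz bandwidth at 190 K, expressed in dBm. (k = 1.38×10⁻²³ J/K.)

−127.8 dBm

P_n = kTB = 1.38×10⁻²³ × 190 × 6.28×10⁴ = 1.65×10⁻¹⁶ W
In dBm: 10 log₁₀(1.65×10⁻¹⁶ / 10⁻³) = −127.8 dBm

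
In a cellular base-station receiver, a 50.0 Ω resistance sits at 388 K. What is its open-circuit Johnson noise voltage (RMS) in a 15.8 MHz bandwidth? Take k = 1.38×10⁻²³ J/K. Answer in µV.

V_n = √(4kTRB)
4kTRB = 4 × 1.38×10⁻²³ × 388 × 5.00×10¹ × 1.58×10⁷ = 1.69×10⁻¹¹ V²
V_n = √(1.69×10⁻¹¹) = 4.11×10⁻⁶ V = 4.11 µV

4.11 µV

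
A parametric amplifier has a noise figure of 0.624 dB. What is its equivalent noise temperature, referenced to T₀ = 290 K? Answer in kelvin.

F = 10^(0.624/10) = 1.15452
T_e = (F − 1)·T₀ = (1.15452 − 1) × 290 = 44.8 K

44.8 K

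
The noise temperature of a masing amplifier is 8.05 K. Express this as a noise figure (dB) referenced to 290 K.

F = 1 + T_e/T₀ = 1 + 8.05/290 = 1.02776
NF = 10 log₁₀(1.02776) = 0.119 dB

0.119 dB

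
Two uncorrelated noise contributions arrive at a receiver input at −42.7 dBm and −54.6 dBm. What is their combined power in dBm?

−42.4 dBm

Convert to linear, add, convert back:
P₁ = 5.37×10⁻⁸ W, P₂ = 3.47×10⁻⁹ W
P_tot = 5.72×10⁻⁸ W → 10 log₁₀(P_tot / 10⁻³) = −42.4 dBm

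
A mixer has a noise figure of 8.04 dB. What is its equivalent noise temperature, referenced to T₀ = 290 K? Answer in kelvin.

1557 K

F = 10^(8.04/10) = 6.36796
T_e = (F − 1)·T₀ = (6.36796 − 1) × 290 = 1557 K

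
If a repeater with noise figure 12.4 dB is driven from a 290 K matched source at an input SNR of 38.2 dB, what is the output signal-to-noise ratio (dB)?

By definition F = SNR_in/SNR_out, so in dB: SNR_out = SNR_in − NF
SNR_out = 38.2 − 12.4 = 25.8 dB

25.8 dB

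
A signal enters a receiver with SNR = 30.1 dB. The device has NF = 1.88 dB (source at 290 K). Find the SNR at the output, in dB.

By definition F = SNR_in/SNR_out, so in dB: SNR_out = SNR_in − NF
SNR_out = 30.1 − 1.88 = 28.22 dB

28.22 dB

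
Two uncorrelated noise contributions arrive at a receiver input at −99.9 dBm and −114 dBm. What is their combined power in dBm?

−99.7 dBm

Convert to linear, add, convert back:
P₁ = 1.02×10⁻¹³ W, P₂ = 3.98×10⁻¹⁵ W
P_tot = 1.06×10⁻¹³ W → 10 log₁₀(P_tot / 10⁻³) = −99.7 dBm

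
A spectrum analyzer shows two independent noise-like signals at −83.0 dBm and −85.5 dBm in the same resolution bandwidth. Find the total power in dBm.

Convert to linear, add, convert back:
P₁ = 5.01×10⁻¹² W, P₂ = 2.82×10⁻¹² W
P_tot = 7.83×10⁻¹² W → 10 log₁₀(P_tot / 10⁻³) = −81.1 dBm

−81.1 dBm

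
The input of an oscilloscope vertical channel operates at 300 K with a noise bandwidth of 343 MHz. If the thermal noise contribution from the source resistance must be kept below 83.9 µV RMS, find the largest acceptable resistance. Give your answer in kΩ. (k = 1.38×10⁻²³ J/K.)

1.24 kΩ

Johnson–Nyquist: V_n = √(4kTRB) ⇒ R = V_n² / (4kTB)
4kTB = 4 × 1.38×10⁻²³ × 300 × 3.43×10⁸ = 5.68×10⁻¹²
R = (8.39×10⁻⁵)² / 5.68×10⁻¹² = 1.24×10³ Ω = 1.24 kΩ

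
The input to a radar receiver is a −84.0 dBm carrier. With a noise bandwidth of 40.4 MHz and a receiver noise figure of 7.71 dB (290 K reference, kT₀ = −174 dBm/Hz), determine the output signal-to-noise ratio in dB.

6.2 dB

Noise floor: N = −174 + 10 log₁₀(B) + NF
10 log₁₀(4.04×10⁷) = 76.06 dB
N = −174 + 76.06 + 7.71 = −90.23 dBm
SNR = P_sig − N = −84.0 − (−90.23) = 6.23 dB → 6.2 dB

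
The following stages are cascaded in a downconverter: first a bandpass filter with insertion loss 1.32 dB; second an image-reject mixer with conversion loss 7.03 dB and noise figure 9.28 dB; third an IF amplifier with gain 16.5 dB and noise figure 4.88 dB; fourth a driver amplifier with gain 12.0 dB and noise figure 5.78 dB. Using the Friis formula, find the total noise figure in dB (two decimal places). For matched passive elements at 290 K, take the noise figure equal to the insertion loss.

Convert to linear (a loss of L dB is a gain of −L dB): F_i = 10^(NF_i/10), G_i = 10^(G_i,dB/10)
  Stage 1: F_1 = 10^(1.32/10) = 1.355, G_1 = 10^(−1.32/10) = 0.7379
  Stage 2: F_2 = 10^(9.28/10) = 8.472, G_2 = 10^(−7.03/10) = 0.1982
  Stage 3: F_3 = 10^(4.88/10) = 3.076, G_3 = 10^(16.5/10) = 44.67
  Stage 4: F_4 = 10^(5.78/10) = 3.784, G_4 = 10^(12.0/10) = 15.85
Friis cascade:
  F = 1.355 + (8.472 − 1)/0.7379 + (3.076 − 1)/0.1462 + (3.784 − 1)/6.531 = 26.11
NF = 10 log₁₀(26.11) = 14.17 dB

14.17 dB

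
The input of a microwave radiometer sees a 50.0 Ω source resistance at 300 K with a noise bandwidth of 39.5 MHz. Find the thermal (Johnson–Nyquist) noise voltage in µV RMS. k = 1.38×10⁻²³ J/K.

5.72 µV

V_n = √(4kTRB)
4kTRB = 4 × 1.38×10⁻²³ × 300 × 5.00×10¹ × 3.95×10⁷ = 3.27×10⁻¹¹ V²
V_n = √(3.27×10⁻¹¹) = 5.72×10⁻⁶ V = 5.72 µV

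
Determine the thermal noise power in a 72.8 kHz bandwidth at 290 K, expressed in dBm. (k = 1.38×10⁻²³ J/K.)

P_n = kTB = 1.38×10⁻²³ × 290 × 7.28×10⁴ = 2.91×10⁻¹⁶ W
In dBm: 10 log₁₀(2.91×10⁻¹⁶ / 10⁻³) = −125.4 dBm

−125.4 dBm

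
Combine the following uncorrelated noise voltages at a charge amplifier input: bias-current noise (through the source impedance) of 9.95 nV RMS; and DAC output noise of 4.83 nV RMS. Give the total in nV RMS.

11.1 nV

Uncorrelated sources add in power (mean-square): V_tot = √(ΣV_i²)
V_tot = √[(9.95×10⁻⁹)² + (4.83×10⁻⁹)²] = 1.11×10⁻⁸ V = 11.1 nV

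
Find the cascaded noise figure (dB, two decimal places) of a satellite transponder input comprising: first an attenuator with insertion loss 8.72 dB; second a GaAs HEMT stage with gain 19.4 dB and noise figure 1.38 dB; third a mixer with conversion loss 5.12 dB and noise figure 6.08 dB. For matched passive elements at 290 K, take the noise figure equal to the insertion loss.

Convert to linear (a loss of L dB is a gain of −L dB): F_i = 10^(NF_i/10), G_i = 10^(G_i,dB/10)
  Stage 1: F_1 = 10^(8.72/10) = 7.447, G_1 = 10^(−8.72/10) = 0.1343
  Stage 2: F_2 = 10^(1.38/10) = 1.374, G_2 = 10^(19.4/10) = 87.10
  Stage 3: F_3 = 10^(6.08/10) = 4.055, G_3 = 10^(−5.12/10) = 0.3076
Friis cascade:
  F = 7.447 + (1.374 − 1)/0.1343 + (4.055 − 1)/11.69 = 10.49
NF = 10 log₁₀(10.49) = 10.21 dB

10.21 dB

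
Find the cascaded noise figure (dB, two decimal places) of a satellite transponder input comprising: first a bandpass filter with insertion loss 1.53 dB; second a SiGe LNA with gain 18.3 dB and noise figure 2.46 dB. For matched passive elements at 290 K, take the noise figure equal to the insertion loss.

Convert to linear (a loss of L dB is a gain of −L dB): F_i = 10^(NF_i/10), G_i = 10^(G_i,dB/10)
  Stage 1: F_1 = 10^(1.53/10) = 1.422, G_1 = 10^(−1.53/10) = 0.7031
  Stage 2: F_2 = 10^(2.46/10) = 1.762, G_2 = 10^(18.3/10) = 67.61
Friis cascade:
  F = 1.422 + (1.762 − 1)/0.7031 = 2.506
NF = 10 log₁₀(2.506) = 3.99 dB

3.99 dB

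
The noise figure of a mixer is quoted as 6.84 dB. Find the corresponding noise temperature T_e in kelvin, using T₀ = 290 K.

F = 10^(6.84/10) = 4.83059
T_e = (F − 1)·T₀ = (4.83059 − 1) × 290 = 1111 K

1111 K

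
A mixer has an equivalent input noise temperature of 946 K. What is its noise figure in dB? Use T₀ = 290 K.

F = 1 + T_e/T₀ = 1 + 946/290 = 4.26207
NF = 10 log₁₀(4.26207) = 6.30 dB

6.30 dB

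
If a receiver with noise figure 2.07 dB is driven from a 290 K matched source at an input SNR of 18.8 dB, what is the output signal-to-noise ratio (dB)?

By definition F = SNR_in/SNR_out, so in dB: SNR_out = SNR_in − NF
SNR_out = 18.8 − 2.07 = 16.73 dB

16.73 dB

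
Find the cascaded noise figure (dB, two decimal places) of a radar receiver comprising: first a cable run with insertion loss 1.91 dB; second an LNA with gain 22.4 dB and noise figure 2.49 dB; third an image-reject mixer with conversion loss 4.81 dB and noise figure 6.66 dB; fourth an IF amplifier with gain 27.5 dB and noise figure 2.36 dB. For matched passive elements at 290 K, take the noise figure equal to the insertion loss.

Convert to linear (a loss of L dB is a gain of −L dB): F_i = 10^(NF_i/10), G_i = 10^(G_i,dB/10)
  Stage 1: F_1 = 10^(1.91/10) = 1.552, G_1 = 10^(−1.91/10) = 0.6442
  Stage 2: F_2 = 10^(2.49/10) = 1.774, G_2 = 10^(22.4/10) = 173.8
  Stage 3: F_3 = 10^(6.66/10) = 4.634, G_3 = 10^(−4.81/10) = 0.3304
  Stage 4: F_4 = 10^(2.36/10) = 1.722, G_4 = 10^(27.5/10) = 562.3
Friis cascade:
  F = 1.552 + (1.774 − 1)/0.6442 + (4.634 − 1)/111.9 + (1.722 − 1)/36.98 = 2.806
NF = 10 log₁₀(2.806) = 4.48 dB

4.48 dB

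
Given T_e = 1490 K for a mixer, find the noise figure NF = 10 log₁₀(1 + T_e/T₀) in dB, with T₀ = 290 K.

F = 1 + T_e/T₀ = 1 + 1490/290 = 6.13793
NF = 10 log₁₀(6.13793) = 7.88 dB

7.88 dB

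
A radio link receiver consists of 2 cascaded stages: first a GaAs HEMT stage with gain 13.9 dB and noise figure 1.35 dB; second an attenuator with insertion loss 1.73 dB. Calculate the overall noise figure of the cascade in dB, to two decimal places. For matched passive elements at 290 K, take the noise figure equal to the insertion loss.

1.41 dB

Convert to linear (a loss of L dB is a gain of −L dB): F_i = 10^(NF_i/10), G_i = 10^(G_i,dB/10)
  Stage 1: F_1 = 10^(1.35/10) = 1.365, G_1 = 10^(13.9/10) = 24.55
  Stage 2: F_2 = 10^(1.73/10) = 1.489, G_2 = 10^(−1.73/10) = 0.6714
Friis cascade:
  F = 1.365 + (1.489 − 1)/24.55 = 1.385
NF = 10 log₁₀(1.385) = 1.41 dB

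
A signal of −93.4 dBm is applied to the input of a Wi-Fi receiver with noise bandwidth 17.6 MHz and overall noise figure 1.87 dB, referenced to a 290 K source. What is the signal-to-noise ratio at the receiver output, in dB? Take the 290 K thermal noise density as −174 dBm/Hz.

Noise floor: N = −174 + 10 log₁₀(B) + NF
10 log₁₀(1.76×10⁷) = 72.46 dB
N = −174 + 72.46 + 1.87 = −99.67 dBm
SNR = P_sig − N = −93.4 − (−99.67) = 6.27 dB → 6.3 dB

6.3 dB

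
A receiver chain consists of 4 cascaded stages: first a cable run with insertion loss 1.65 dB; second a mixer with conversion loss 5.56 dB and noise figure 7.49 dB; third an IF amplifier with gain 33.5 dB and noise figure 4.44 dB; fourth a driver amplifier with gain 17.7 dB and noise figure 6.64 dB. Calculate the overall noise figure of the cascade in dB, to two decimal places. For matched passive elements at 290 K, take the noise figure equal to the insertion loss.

12.45 dB

Convert to linear (a loss of L dB is a gain of −L dB): F_i = 10^(NF_i/10), G_i = 10^(G_i,dB/10)
  Stage 1: F_1 = 10^(1.65/10) = 1.462, G_1 = 10^(−1.65/10) = 0.6839
  Stage 2: F_2 = 10^(7.49/10) = 5.610, G_2 = 10^(−5.56/10) = 0.2780
  Stage 3: F_3 = 10^(4.44/10) = 2.780, G_3 = 10^(33.5/10) = 2239
  Stage 4: F_4 = 10^(6.64/10) = 4.613, G_4 = 10^(17.7/10) = 58.88
Friis cascade:
  F = 1.462 + (5.610 − 1)/0.6839 + (2.780 − 1)/0.1901 + (4.613 − 1)/425.6 = 17.57
NF = 10 log₁₀(17.57) = 12.45 dB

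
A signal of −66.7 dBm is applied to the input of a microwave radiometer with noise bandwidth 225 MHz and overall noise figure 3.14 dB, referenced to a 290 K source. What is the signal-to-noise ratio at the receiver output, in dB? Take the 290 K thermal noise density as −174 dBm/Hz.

Noise floor: N = −174 + 10 log₁₀(B) + NF
10 log₁₀(2.25×10⁸) = 83.52 dB
N = −174 + 83.52 + 3.14 = −87.34 dBm
SNR = P_sig − N = −66.7 − (−87.34) = 20.64 dB → 20.6 dB

20.6 dB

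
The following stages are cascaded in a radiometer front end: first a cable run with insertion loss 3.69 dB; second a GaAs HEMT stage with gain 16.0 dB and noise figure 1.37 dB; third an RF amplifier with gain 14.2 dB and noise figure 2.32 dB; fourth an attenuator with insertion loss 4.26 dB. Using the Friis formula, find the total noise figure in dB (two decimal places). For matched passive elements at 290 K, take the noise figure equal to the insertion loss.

Convert to linear (a loss of L dB is a gain of −L dB): F_i = 10^(NF_i/10), G_i = 10^(G_i,dB/10)
  Stage 1: F_1 = 10^(3.69/10) = 2.339, G_1 = 10^(−3.69/10) = 0.4276
  Stage 2: F_2 = 10^(1.37/10) = 1.371, G_2 = 10^(16.0/10) = 39.81
  Stage 3: F_3 = 10^(2.32/10) = 1.706, G_3 = 10^(14.2/10) = 26.30
  Stage 4: F_4 = 10^(4.26/10) = 2.667, G_4 = 10^(−4.26/10) = 0.3750
Friis cascade:
  F = 2.339 + (1.371 − 1)/0.4276 + (1.706 − 1)/17.02 + (2.667 − 1)/447.7 = 3.251
NF = 10 log₁₀(3.251) = 5.12 dB

5.12 dB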